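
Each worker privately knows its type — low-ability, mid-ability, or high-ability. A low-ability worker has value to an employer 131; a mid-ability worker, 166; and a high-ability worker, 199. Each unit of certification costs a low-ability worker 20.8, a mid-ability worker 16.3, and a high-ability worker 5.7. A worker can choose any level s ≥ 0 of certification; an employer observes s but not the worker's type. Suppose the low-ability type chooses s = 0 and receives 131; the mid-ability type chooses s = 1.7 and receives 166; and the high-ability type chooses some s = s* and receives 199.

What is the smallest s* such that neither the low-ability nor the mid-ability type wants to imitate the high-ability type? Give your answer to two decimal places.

Low-ability type (on-path payoff 131) won't mimic when 131 ≥ 199 − 20.8·s*, i.e. s* ≥ 3.27.
Mid-ability type (on-path payoff 166 − 16.3×1.7 = 138.29) won't mimic when 138.29 ≥ 199 − 16.3·s*, i.e. s* ≥ 3.72.
Both must hold, so s* = max(3.27, 3.72) = 3.72. The mid-ability type's constraint binds.

3.72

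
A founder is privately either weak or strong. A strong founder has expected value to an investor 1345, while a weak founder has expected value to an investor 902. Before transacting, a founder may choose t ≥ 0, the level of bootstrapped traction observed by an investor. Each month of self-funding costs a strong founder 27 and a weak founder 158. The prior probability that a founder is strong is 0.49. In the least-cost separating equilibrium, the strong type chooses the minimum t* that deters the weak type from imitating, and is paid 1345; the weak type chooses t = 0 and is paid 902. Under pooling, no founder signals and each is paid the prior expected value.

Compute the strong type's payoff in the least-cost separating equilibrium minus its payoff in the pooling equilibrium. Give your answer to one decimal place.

Least-cost separating signal: t* solves 902 = 1345 − 158·t*, so t* = (1345 − 902)/158 ≈ 2.8038.
Strong type's separating payoff: 1345 − 27 × t* = 1345 − 27 × (1345 − 902)/158 = 1345 − 11961/158 ≈ 1269.297.
Pooling payoff: 0.49 × 1345 + 0.51 × 902 = 1119.07.
Difference: 1269.297 − 1119.07 = 150.227, i.e. 150.2 to one decimal place.
The strong type prefers to separate.

150.2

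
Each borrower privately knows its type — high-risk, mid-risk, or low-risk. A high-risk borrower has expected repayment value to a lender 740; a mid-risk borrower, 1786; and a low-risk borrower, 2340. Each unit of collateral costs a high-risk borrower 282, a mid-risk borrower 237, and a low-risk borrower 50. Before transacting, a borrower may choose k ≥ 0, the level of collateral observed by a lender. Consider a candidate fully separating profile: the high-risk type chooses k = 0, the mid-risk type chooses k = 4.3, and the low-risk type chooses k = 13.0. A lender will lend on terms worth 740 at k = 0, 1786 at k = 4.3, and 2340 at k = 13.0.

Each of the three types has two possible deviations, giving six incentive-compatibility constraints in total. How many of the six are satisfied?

Mid-risk (own payoff 1786 − 237×4.3 = 766.9): to k=0 gives 740 → no gain ✓; to k=13.0 gives 2340 − 237×13.0 = -741 → no gain ✓.
High-risk (own payoff 740): to k=4.3 gives 1786 − 282×4.3 = 573.4 → no gain ✓; to k=13.0 gives 2340 − 282×13.0 = -1326 → no gain ✓.
Low-risk (own payoff 2340 − 50×13.0 = 1690): to k=0 gives 740 → no gain ✓; to k=4.3 gives 1786 − 50×4.3 = 1571 → no gain ✓.
6 of the 6 constraints hold; this profile is a separating equilibrium.

6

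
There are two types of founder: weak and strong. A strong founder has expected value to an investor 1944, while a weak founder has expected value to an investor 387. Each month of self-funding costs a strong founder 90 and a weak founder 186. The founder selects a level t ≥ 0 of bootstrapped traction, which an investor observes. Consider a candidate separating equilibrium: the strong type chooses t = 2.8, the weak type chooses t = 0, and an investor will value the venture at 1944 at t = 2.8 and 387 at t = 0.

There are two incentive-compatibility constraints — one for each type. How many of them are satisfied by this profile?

Strong type: signal → 1944 − 90 × 2.8 = 1692; deviate to 0 → 387. IC holds (1692 ≥ 387).
Weak type: stay at 0 → 387; mimic → 1944 − 186 × 2.8 = 1423.2. IC fails (387 < 1423.2).
1 of 2 constraints hold, so this profile is not an equilibrium.

1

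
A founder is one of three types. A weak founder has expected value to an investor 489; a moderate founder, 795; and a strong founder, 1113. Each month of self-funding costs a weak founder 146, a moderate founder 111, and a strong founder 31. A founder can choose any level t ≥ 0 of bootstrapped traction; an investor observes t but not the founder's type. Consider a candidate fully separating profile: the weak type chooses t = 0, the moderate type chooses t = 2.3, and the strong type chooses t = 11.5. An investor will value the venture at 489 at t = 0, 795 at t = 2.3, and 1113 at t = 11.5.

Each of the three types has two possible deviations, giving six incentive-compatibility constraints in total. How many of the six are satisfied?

Weak (own payoff 489): to t=2.3 gives 795 − 146×2.3 = 459.2 → no gain ✓; to t=11.5 gives 1113 − 146×11.5 = -566 → no gain ✓.
Strong (own payoff 1113 − 31×11.5 = 756.5): to t=0 gives 489 → no gain ✓; to t=2.3 gives 795 − 31×2.3 = 723.7 → no gain ✓.
Moderate (own payoff 795 − 111×2.3 = 539.7): to t=0 gives 489 → no gain ✓; to t=11.5 gives 1113 − 111×11.5 = -163.5 → no gain ✓.
6 of the 6 constraints hold; this profile is a separating equilibrium.

6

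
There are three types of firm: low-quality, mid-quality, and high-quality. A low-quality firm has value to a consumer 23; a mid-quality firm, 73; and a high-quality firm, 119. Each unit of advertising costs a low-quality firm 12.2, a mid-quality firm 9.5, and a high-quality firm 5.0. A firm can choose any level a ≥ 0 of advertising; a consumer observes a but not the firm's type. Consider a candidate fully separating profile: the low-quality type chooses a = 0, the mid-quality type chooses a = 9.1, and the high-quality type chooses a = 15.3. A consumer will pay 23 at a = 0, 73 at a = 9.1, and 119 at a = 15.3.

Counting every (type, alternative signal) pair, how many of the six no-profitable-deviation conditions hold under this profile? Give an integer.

Mid-quality (own payoff 73 − 9.5×9.1 = -13.45): to a=0 gives 23 → profitable ✗; to a=15.3 gives 119 − 9.5×15.3 = -26.35 → no gain ✓.
Low-quality (own payoff 23): to a=9.1 gives 73 − 12.2×9.1 = -38.02 → no gain ✓; to a=15.3 gives 119 − 12.2×15.3 = -67.66 → no gain ✓.
High-quality (own payoff 119 − 5.0×15.3 = 42.5): to a=0 gives 23 → no gain ✓; to a=9.1 gives 73 − 5.0×9.1 = 27.5 → no gain ✓.
5 of the 6 constraints hold; not an equilibrium.

5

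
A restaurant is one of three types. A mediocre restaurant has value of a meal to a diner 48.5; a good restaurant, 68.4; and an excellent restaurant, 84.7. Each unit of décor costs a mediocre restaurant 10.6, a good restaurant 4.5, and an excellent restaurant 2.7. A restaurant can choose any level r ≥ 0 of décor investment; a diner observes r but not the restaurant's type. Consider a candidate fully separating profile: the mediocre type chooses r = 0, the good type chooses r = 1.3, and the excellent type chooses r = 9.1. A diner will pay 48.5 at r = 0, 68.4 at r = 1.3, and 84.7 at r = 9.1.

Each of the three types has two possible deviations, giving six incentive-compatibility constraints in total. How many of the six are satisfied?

Excellent (own payoff 84.7 − 2.7×9.1 = 60.13): to r=0 gives 48.5 → no gain ✓; to r=1.3 gives 68.4 − 2.7×1.3 = 64.89 → profitable ✗.
Mediocre (own payoff 48.5): to r=1.3 gives 68.4 − 10.6×1.3 = 54.62 → profitable ✗; to r=9.1 gives 84.7 − 10.6×9.1 = -11.76 → no gain ✓.
Good (own payoff 68.4 − 4.5×1.3 = 62.55): to r=0 gives 48.5 → no gain ✓; to r=9.1 gives 84.7 − 4.5×9.1 = 43.75 → no gain ✓.
4 of the 6 constraints hold; not an equilibrium.

4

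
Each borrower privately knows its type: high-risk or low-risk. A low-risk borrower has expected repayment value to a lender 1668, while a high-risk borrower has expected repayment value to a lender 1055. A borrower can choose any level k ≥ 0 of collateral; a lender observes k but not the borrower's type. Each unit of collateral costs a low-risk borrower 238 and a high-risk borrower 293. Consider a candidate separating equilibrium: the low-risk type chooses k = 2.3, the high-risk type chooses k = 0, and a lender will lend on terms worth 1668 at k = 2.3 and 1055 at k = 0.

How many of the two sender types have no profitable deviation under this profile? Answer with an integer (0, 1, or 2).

High-risk type: stay at 0 → 1055; mimic → 1668 − 293 × 2.3 = 994.1. IC holds (1055 ≥ 994.1).
Low-risk type: signal → 1668 − 238 × 2.3 = 1120.6; deviate to 0 → 1055. IC holds (1120.6 ≥ 1055).
2 of 2 constraints hold, so this is a separating equilibrium.

2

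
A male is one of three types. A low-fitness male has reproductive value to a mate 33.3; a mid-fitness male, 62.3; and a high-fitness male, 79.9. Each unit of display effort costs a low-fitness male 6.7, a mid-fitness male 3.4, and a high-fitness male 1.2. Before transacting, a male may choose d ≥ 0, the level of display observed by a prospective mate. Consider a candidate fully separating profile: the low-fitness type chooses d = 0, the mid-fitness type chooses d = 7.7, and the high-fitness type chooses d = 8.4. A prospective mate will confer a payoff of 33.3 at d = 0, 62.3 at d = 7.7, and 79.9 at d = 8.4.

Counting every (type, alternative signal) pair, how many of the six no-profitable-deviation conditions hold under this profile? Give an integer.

5

Mid-fitness (own payoff 62.3 − 3.4×7.7 = 36.12): to d=0 gives 33.3 → no gain ✓; to d=8.4 gives 79.9 − 3.4×8.4 = 51.34 → profitable ✗.
Low-fitness (own payoff 33.3): to d=7.7 gives 62.3 − 6.7×7.7 = 10.71 → no gain ✓; to d=8.4 gives 79.9 − 6.7×8.4 = 23.62 → no gain ✓.
High-fitness (own payoff 79.9 − 1.2×8.4 = 69.82): to d=0 gives 33.3 → no gain ✓; to d=7.7 gives 62.3 − 1.2×7.7 = 53.06 → no gain ✓.
5 of the 6 constraints hold; not an equilibrium.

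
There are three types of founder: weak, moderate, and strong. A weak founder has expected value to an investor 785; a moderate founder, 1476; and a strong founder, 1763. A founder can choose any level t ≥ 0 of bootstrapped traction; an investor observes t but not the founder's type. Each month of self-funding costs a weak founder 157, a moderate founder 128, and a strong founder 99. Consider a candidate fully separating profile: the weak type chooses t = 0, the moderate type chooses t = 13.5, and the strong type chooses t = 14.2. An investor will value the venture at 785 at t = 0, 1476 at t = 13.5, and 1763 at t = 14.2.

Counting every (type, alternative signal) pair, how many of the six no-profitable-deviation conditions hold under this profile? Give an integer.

Moderate (own payoff 1476 − 128×13.5 = -252): to t=0 gives 785 → profitable ✗; to t=14.2 gives 1763 − 128×14.2 = -54.6 → profitable ✗.
Weak (own payoff 785): to t=13.5 gives 1476 − 157×13.5 = -643.5 → no gain ✓; to t=14.2 gives 1763 − 157×14.2 = -466.4 → no gain ✓.
Strong (own payoff 1763 − 99×14.2 = 357.2): to t=0 gives 785 → profitable ✗; to t=13.5 gives 1476 − 99×13.5 = 139.5 → no gain ✓.
3 of the 6 constraints hold; not an equilibrium.

3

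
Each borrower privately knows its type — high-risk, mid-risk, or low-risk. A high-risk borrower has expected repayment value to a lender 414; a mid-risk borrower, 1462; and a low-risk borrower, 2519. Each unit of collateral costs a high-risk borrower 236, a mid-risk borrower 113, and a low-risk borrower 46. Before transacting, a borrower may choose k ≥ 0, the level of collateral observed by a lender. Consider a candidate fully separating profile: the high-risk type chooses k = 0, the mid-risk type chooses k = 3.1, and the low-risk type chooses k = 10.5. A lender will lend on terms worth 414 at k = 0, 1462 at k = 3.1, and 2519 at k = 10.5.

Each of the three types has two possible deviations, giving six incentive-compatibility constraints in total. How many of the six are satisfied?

4

Low-risk (own payoff 2519 − 46×10.5 = 2036): to k=0 gives 414 → no gain ✓; to k=3.1 gives 1462 − 46×3.1 = 1319.4 → no gain ✓.
High-risk (own payoff 414): to k=3.1 gives 1462 − 236×3.1 = 730.4 → profitable ✗; to k=10.5 gives 2519 − 236×10.5 = 41 → no gain ✓.
Mid-risk (own payoff 1462 − 113×3.1 = 1111.7): to k=0 gives 414 → no gain ✓; to k=10.5 gives 2519 − 113×10.5 = 1332.5 → profitable ✗.
4 of the 6 constraints hold; not an equilibrium.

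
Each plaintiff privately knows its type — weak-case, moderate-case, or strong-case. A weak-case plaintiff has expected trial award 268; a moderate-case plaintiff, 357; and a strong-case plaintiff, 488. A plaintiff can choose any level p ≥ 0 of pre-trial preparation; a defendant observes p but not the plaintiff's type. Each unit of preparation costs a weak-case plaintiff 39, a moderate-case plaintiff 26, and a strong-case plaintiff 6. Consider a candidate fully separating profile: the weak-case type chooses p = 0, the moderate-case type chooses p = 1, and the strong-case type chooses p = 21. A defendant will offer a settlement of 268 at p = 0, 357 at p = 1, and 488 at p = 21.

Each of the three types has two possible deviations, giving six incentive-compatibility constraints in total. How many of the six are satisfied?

5

Moderate-case (own payoff 357 − 26×1 = 331): to p=0 gives 268 → no gain ✓; to p=21 gives 488 − 26×21 = -58 → no gain ✓.
Strong-case (own payoff 488 − 6×21 = 362): to p=0 gives 268 → no gain ✓; to p=1 gives 357 − 6×1 = 351 → no gain ✓.
Weak-case (own payoff 268): to p=1 gives 357 − 39×1 = 318 → profitable ✗; to p=21 gives 488 − 39×21 = -331 → no gain ✓.
5 of the 6 constraints hold; not an equilibrium.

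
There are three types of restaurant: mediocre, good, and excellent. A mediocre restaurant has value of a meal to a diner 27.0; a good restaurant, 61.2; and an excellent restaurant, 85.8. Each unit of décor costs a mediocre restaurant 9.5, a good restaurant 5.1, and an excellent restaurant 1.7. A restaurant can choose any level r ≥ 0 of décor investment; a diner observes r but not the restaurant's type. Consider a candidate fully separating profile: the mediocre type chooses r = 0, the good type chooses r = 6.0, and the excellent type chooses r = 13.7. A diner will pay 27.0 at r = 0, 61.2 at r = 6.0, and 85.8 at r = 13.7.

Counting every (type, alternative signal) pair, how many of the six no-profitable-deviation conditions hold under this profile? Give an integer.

Excellent (own payoff 85.8 − 1.7×13.7 = 62.51): to r=0 gives 27.0 → no gain ✓; to r=6.0 gives 61.2 − 1.7×6.0 = 51 → no gain ✓.
Mediocre (own payoff 27.0): to r=6.0 gives 61.2 − 9.5×6.0 = 4.2 → no gain ✓; to r=13.7 gives 85.8 − 9.5×13.7 = -44.35 → no gain ✓.
Good (own payoff 61.2 − 5.1×6.0 = 30.6): to r=0 gives 27.0 → no gain ✓; to r=13.7 gives 85.8 − 5.1×13.7 = 15.93 → no gain ✓.
6 of the 6 constraints hold; this profile is a separating equilibrium.

6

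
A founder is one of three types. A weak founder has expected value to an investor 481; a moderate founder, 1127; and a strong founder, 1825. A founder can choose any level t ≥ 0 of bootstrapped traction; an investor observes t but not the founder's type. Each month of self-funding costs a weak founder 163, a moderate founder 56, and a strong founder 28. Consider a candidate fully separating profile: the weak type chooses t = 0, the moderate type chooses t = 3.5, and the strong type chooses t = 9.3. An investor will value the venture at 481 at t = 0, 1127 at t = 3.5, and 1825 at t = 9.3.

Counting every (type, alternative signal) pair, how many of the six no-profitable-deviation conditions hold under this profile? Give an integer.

Moderate (own payoff 1127 − 56×3.5 = 931): to t=0 gives 481 → no gain ✓; to t=9.3 gives 1825 − 56×9.3 = 1304.2 → profitable ✗.
Strong (own payoff 1825 − 28×9.3 = 1564.6): to t=0 gives 481 → no gain ✓; to t=3.5 gives 1127 − 28×3.5 = 1029 → no gain ✓.
Weak (own payoff 481): to t=3.5 gives 1127 − 163×3.5 = 556.5 → profitable ✗; to t=9.3 gives 1825 − 163×9.3 = 309.1 → no gain ✓.
4 of the 6 constraints hold; not an equilibrium.

4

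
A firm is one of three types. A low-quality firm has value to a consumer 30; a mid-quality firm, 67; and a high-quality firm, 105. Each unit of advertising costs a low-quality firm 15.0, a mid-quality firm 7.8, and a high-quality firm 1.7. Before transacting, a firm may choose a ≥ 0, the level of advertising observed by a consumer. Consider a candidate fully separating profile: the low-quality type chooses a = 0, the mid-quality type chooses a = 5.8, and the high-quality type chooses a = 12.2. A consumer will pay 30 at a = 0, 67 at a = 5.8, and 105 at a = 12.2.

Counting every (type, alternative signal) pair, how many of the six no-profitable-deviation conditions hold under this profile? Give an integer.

Low-quality (own payoff 30): to a=5.8 gives 67 − 15.0×5.8 = -20 → no gain ✓; to a=12.2 gives 105 − 15.0×12.2 = -78 → no gain ✓.
Mid-quality (own payoff 67 − 7.8×5.8 = 21.76): to a=0 gives 30 → profitable ✗; to a=12.2 gives 105 − 7.8×12.2 = 9.84 → no gain ✓.
High-quality (own payoff 105 − 1.7×12.2 = 84.26): to a=0 gives 30 → no gain ✓; to a=5.8 gives 67 − 1.7×5.8 = 57.14 → no gain ✓.
5 of the 6 constraints hold; not an equilibrium.

5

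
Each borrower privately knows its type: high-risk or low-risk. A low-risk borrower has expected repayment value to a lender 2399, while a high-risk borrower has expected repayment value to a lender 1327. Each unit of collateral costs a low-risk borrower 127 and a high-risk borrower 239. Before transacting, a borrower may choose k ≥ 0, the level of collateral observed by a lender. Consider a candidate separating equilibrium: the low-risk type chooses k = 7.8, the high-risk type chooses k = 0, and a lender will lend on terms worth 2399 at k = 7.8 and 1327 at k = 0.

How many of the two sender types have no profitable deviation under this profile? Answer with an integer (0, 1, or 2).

High-risk type: stay at 0 → 1327; mimic → 2399 − 239 × 7.8 = 534.8. IC holds (1327 ≥ 534.8).
Low-risk type: signal → 2399 − 127 × 7.8 = 1408.4; deviate to 0 → 1327. IC holds (1408.4 ≥ 1327).
2 of 2 constraints hold, so this is a separating equilibrium.

2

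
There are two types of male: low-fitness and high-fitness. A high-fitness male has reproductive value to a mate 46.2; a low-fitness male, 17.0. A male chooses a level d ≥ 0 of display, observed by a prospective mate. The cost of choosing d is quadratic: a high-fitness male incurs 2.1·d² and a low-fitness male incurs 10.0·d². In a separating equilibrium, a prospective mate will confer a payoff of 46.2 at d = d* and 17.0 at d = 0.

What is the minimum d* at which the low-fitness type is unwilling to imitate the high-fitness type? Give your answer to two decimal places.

The low-fitness type at d = 0 receives 17.0; imitating at d* yields 46.2 − 10.0·d*².
Indifference: 17.0 = 46.2 − 10.0·d*², so d*² = (46.2 − 17.0) / 10.0 = 2.92.
d* = √2.92 ≈ 1.71.

1.71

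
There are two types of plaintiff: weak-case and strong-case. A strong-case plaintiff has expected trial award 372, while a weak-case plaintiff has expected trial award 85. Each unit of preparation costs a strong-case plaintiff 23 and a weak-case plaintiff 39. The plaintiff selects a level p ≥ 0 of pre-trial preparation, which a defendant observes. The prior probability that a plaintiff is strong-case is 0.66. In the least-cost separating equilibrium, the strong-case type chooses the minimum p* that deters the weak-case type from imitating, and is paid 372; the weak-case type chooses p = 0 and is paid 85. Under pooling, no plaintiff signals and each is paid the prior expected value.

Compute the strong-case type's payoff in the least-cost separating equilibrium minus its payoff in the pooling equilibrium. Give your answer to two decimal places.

-71.68

Least-cost separating signal: p* solves 85 = 372 − 39·p*, so p* = (372 − 85)/39 ≈ 7.3590.
Strong-case type's separating payoff: 372 − 23 × p* = 372 − 23 × (372 − 85)/39 = 372 − 6601/39 ≈ 202.7436.
Pooling payoff: 0.66 × 372 + 0.34 × 85 = 274.42.
Difference: 202.7436 − 274.42 = -71.6764, i.e. -71.68 to two decimal places.
The strong-case type would prefer the pooling outcome.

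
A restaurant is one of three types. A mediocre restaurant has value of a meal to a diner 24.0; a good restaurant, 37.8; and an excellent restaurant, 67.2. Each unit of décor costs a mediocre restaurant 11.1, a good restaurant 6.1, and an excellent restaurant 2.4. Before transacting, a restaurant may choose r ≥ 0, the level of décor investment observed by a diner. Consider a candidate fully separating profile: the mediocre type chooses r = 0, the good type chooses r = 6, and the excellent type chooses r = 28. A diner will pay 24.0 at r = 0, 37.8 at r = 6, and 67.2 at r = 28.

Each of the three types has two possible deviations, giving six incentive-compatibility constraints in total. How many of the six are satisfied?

3

Excellent (own payoff 67.2 − 2.4×28 = 0): to r=0 gives 24.0 → profitable ✗; to r=6 gives 37.8 − 2.4×6 = 23.4 → profitable ✗.
Mediocre (own payoff 24.0): to r=6 gives 37.8 − 11.1×6 = -28.8 → no gain ✓; to r=28 gives 67.2 − 11.1×28 = -243.6 → no gain ✓.
Good (own payoff 37.8 − 6.1×6 = 1.2): to r=0 gives 24.0 → profitable ✗; to r=28 gives 67.2 − 6.1×28 = -103.6 → no gain ✓.
3 of the 6 constraints hold; not an equilibrium.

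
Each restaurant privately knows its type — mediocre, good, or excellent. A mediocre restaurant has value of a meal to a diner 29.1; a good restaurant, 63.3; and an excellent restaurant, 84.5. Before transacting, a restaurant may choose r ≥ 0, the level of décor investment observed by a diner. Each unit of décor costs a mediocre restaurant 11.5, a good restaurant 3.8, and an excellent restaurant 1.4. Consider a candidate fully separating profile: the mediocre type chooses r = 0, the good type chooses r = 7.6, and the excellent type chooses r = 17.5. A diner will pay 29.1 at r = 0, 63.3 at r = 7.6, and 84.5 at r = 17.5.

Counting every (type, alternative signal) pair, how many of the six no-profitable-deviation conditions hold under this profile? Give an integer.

Mediocre (own payoff 29.1): to r=7.6 gives 63.3 − 11.5×7.6 = -24.1 → no gain ✓; to r=17.5 gives 84.5 − 11.5×17.5 = -116.75 → no gain ✓.
Good (own payoff 63.3 − 3.8×7.6 = 34.42): to r=0 gives 29.1 → no gain ✓; to r=17.5 gives 84.5 − 3.8×17.5 = 18 → no gain ✓.
Excellent (own payoff 84.5 − 1.4×17.5 = 60): to r=0 gives 29.1 → no gain ✓; to r=7.6 gives 63.3 − 1.4×7.6 = 52.66 → no gain ✓.
6 of the 6 constraints hold; this profile is a separating equilibrium.

6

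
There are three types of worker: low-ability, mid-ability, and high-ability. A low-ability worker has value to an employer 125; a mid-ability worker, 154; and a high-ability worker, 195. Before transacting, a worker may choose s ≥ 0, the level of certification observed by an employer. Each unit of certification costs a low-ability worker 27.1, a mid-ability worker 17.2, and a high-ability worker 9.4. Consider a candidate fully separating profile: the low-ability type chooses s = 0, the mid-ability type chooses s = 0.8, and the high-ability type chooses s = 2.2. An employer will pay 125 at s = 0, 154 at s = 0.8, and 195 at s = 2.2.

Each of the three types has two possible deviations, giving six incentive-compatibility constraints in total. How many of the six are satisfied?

Mid-ability (own payoff 154 − 17.2×0.8 = 140.24): to s=0 gives 125 → no gain ✓; to s=2.2 gives 195 − 17.2×2.2 = 157.16 → profitable ✗.
High-ability (own payoff 195 − 9.4×2.2 = 174.32): to s=0 gives 125 → no gain ✓; to s=0.8 gives 154 − 9.4×0.8 = 146.48 → no gain ✓.
Low-ability (own payoff 125): to s=0.8 gives 154 − 27.1×0.8 = 132.32 → profitable ✗; to s=2.2 gives 195 − 27.1×2.2 = 135.38 → profitable ✗.
3 of the 6 constraints hold; not an equilibrium.

3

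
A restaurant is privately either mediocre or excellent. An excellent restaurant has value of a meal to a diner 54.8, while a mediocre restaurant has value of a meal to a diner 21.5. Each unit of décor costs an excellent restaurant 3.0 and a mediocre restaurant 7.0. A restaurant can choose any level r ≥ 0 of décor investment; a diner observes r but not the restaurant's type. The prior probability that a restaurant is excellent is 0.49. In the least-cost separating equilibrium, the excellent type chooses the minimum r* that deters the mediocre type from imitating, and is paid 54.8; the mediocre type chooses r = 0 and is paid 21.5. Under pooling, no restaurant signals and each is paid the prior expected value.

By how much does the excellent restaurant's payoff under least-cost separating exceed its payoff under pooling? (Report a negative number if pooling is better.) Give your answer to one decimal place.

2.7

Least-cost separating signal: r* solves 21.5 = 54.8 − 7.0·r*, so r* = (54.8 − 21.5)/7.0 ≈ 4.7571.
Excellent type's separating payoff: 54.8 − 3.0 × r* = 54.8 − 3.0 × (54.8 − 21.5)/7.0 = 54.8 − 99.9/7.0 ≈ 40.529.
Pooling payoff: 0.49 × 54.8 + 0.51 × 21.5 = 37.817.
Difference: 40.529 − 37.817 = 2.712, i.e. 2.7 to one decimal place.
The excellent type prefers to separate.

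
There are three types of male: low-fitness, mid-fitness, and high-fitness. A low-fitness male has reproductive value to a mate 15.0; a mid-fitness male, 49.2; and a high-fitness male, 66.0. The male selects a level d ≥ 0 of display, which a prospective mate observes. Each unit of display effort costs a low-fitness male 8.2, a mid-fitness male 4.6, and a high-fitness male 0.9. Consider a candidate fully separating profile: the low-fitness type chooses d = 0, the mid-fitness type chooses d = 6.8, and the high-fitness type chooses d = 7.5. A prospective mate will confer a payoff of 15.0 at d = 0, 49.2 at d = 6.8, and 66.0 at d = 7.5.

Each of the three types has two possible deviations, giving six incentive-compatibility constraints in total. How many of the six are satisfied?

5

High-fitness (own payoff 66.0 − 0.9×7.5 = 59.25): to d=0 gives 15.0 → no gain ✓; to d=6.8 gives 49.2 − 0.9×6.8 = 43.08 → no gain ✓.
Low-fitness (own payoff 15.0): to d=6.8 gives 49.2 − 8.2×6.8 = -6.56 → no gain ✓; to d=7.5 gives 66.0 − 8.2×7.5 = 4.5 → no gain ✓.
Mid-fitness (own payoff 49.2 − 4.6×6.8 = 17.92): to d=0 gives 15.0 → no gain ✓; to d=7.5 gives 66.0 − 4.6×7.5 = 31.5 → profitable ✗.
5 of the 6 constraints hold; not an equilibrium.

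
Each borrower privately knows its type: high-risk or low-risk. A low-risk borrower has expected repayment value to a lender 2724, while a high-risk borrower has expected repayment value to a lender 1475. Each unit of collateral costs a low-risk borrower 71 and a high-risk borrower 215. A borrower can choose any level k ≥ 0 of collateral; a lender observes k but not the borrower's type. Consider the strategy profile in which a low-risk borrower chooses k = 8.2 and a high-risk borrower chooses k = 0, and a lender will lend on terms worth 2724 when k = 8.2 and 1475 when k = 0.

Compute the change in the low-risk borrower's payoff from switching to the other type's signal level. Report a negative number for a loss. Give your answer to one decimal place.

Playing k = 8.2 the low-risk borrower receives 2724 − 71 × 8.2 = 2141.8.
Deviating to k = 0 yields 1475 instead.
Gain from deviating: 1475 − 2141.8 = -666.8.
The gain is negative, so the low-risk type's incentive-compatibility constraint is satisfied.

-666.8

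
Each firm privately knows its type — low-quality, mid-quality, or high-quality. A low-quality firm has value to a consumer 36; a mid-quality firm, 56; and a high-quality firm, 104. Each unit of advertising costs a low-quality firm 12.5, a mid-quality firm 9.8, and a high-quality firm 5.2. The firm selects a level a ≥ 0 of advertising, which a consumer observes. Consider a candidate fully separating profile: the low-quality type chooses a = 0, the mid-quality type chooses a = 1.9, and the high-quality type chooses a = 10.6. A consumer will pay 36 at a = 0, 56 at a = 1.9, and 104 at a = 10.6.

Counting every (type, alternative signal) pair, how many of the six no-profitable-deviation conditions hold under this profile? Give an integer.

6

High-quality (own payoff 104 − 5.2×10.6 = 48.88): to a=0 gives 36 → no gain ✓; to a=1.9 gives 56 − 5.2×1.9 = 46.12 → no gain ✓.
Mid-quality (own payoff 56 − 9.8×1.9 = 37.38): to a=0 gives 36 → no gain ✓; to a=10.6 gives 104 − 9.8×10.6 = 0.12 → no gain ✓.
Low-quality (own payoff 36): to a=1.9 gives 56 − 12.5×1.9 = 32.25 → no gain ✓; to a=10.6 gives 104 − 12.5×10.6 = -28.5 → no gain ✓.
6 of the 6 constraints hold; this profile is a separating equilibrium.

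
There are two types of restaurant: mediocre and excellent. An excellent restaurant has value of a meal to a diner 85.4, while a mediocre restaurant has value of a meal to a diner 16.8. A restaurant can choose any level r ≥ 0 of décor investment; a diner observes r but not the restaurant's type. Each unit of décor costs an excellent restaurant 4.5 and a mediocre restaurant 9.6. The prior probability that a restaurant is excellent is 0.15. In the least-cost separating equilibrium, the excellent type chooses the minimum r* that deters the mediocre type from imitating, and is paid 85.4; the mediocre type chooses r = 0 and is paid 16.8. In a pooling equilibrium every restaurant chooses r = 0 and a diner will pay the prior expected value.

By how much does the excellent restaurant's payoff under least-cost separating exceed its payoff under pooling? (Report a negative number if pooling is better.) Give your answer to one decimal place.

Least-cost separating signal: r* solves 16.8 = 85.4 − 9.6·r*, so r* = (85.4 − 16.8)/9.6 ≈ 7.1458.
Excellent type's separating payoff: 85.4 − 4.5 × r* = 85.4 − 4.5 × (85.4 − 16.8)/9.6 = 85.4 − 308.7/9.6 ≈ 53.244.
Pooling payoff: 0.15 × 85.4 + 0.85 × 16.8 = 27.09.
Difference: 53.244 − 27.09 = 26.154, i.e. 26.2 to one decimal place.
The excellent type prefers to separate.

26.2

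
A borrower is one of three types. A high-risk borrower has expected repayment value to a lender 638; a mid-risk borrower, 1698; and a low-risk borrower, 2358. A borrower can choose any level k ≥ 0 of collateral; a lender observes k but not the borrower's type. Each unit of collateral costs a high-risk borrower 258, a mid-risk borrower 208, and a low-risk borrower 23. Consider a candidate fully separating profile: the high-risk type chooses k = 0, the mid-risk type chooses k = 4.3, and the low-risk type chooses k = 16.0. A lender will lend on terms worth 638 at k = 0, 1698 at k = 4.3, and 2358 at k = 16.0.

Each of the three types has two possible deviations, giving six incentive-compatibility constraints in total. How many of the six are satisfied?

High-risk (own payoff 638): to k=4.3 gives 1698 − 258×4.3 = 588.6 → no gain ✓; to k=16.0 gives 2358 − 258×16.0 = -1770 → no gain ✓.
Mid-risk (own payoff 1698 − 208×4.3 = 803.6): to k=0 gives 638 → no gain ✓; to k=16.0 gives 2358 − 208×16.0 = -970 → no gain ✓.
Low-risk (own payoff 2358 − 23×16.0 = 1990): to k=0 gives 638 → no gain ✓; to k=4.3 gives 1698 − 23×4.3 = 1599.1 → no gain ✓.
6 of the 6 constraints hold; this profile is a separating equilibrium.

6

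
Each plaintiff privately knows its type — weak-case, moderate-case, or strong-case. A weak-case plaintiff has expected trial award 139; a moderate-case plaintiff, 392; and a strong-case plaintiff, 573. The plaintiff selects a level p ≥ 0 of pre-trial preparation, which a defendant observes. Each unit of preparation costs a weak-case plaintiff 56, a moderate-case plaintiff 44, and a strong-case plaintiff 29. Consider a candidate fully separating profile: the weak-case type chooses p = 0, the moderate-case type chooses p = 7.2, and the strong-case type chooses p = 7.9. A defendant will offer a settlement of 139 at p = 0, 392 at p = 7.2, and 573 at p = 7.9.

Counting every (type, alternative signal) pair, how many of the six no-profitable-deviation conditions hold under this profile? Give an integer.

4

Weak-case (own payoff 139): to p=7.2 gives 392 − 56×7.2 = -11.2 → no gain ✓; to p=7.9 gives 573 − 56×7.9 = 130.6 → no gain ✓.
Moderate-case (own payoff 392 − 44×7.2 = 75.2): to p=0 gives 139 → profitable ✗; to p=7.9 gives 573 − 44×7.9 = 225.4 → profitable ✗.
Strong-case (own payoff 573 − 29×7.9 = 343.9): to p=0 gives 139 → no gain ✓; to p=7.2 gives 392 − 29×7.2 = 183.2 → no gain ✓.
4 of the 6 constraints hold; not an equilibrium.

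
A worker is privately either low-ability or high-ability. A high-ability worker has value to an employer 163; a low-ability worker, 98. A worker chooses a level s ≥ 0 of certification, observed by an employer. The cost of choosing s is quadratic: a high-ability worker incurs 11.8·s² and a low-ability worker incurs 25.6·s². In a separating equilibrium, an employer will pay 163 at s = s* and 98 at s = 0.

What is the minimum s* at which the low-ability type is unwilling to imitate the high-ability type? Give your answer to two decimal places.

1.59

The low-ability type at s = 0 receives 98; imitating at s* yields 163 − 25.6·s*².
Indifference: 98 = 163 − 25.6·s*², so s*² = (163 − 98) / 25.6 ≈ 2.5391.
s* = √2.5391 ≈ 1.59.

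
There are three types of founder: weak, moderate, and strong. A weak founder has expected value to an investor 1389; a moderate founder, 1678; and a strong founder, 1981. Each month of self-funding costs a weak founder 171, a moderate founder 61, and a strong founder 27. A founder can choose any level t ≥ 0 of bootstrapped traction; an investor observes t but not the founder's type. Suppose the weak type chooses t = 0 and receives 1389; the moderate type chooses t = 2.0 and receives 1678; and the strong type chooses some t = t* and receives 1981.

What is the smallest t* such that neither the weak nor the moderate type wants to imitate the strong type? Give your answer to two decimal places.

Weak type (on-path payoff 1389) won't mimic when 1389 ≥ 1981 − 171·t*, i.e. t* ≥ 3.46.
Moderate type (on-path payoff 1678 − 61×2.0 = 1556) won't mimic when 1556 ≥ 1981 − 61·t*, i.e. t* ≥ 6.97.
Both must hold, so t* = max(3.46, 6.97) = 6.97. The moderate type's constraint binds.

6.97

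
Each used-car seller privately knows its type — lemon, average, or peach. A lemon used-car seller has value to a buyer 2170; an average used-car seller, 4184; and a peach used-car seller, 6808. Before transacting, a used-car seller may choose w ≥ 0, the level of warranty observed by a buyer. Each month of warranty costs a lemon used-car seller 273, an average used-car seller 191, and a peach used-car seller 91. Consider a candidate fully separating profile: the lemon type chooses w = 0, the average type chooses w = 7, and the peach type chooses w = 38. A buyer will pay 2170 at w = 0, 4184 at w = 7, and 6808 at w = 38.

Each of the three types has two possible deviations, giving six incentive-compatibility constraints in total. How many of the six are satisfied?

Lemon (own payoff 2170): to w=7 gives 4184 − 273×7 = 2273 → profitable ✗; to w=38 gives 6808 − 273×38 = -3566 → no gain ✓.
Peach (own payoff 6808 − 91×38 = 3350): to w=0 gives 2170 → no gain ✓; to w=7 gives 4184 − 91×7 = 3547 → profitable ✗.
Average (own payoff 4184 − 191×7 = 2847): to w=0 gives 2170 → no gain ✓; to w=38 gives 6808 − 191×38 = -450 → no gain ✓.
4 of the 6 constraints hold; not an equilibrium.

4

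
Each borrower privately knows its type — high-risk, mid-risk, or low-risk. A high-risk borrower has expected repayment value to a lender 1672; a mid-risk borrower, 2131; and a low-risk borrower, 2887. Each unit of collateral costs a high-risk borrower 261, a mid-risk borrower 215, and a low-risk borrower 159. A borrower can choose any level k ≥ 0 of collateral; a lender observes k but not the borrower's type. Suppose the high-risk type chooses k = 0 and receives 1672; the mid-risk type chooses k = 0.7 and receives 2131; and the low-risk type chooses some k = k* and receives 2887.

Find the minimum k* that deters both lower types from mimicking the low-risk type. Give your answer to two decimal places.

High-risk type (on-path payoff 1672) won't mimic when 1672 ≥ 2887 − 261·k*, i.e. k* ≥ 4.66.
Mid-risk type (on-path payoff 2131 − 215×0.7 = 1980.5) won't mimic when 1980.5 ≥ 2887 − 215·k*, i.e. k* ≥ 4.22.
Both must hold, so k* = max(4.66, 4.22) = 4.66. The high-risk type's constraint binds.

4.66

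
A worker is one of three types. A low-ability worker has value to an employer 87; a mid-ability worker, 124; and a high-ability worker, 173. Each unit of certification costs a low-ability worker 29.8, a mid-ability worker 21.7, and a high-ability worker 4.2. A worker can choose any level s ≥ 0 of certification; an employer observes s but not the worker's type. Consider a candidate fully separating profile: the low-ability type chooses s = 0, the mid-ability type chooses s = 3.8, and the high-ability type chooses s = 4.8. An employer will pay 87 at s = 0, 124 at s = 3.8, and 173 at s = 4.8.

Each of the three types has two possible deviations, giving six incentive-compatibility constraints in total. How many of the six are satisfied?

4

High-ability (own payoff 173 − 4.2×4.8 = 152.84): to s=0 gives 87 → no gain ✓; to s=3.8 gives 124 − 4.2×3.8 = 108.04 → no gain ✓.
Mid-ability (own payoff 124 − 21.7×3.8 = 41.54): to s=0 gives 87 → profitable ✗; to s=4.8 gives 173 − 21.7×4.8 = 68.84 → profitable ✗.
Low-ability (own payoff 87): to s=3.8 gives 124 − 29.8×3.8 = 10.76 → no gain ✓; to s=4.8 gives 173 − 29.8×4.8 = 29.96 → no gain ✓.
4 of the 6 constraints hold; not an equilibrium.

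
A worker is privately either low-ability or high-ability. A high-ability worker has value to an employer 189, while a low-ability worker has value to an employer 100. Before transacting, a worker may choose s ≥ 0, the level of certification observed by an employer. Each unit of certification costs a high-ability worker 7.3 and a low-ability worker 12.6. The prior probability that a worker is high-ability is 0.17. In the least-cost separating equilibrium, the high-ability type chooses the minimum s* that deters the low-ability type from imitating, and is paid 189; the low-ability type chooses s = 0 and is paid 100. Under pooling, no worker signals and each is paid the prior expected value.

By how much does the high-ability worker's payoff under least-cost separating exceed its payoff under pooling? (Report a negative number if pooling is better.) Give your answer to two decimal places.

22.31

Least-cost separating signal: s* solves 100 = 189 − 12.6·s*, so s* = (189 − 100)/12.6 ≈ 7.0635.
High-ability type's separating payoff: 189 − 7.3 × s* = 189 − 7.3 × (189 − 100)/12.6 = 189 − 649.7/12.6 ≈ 137.4365.
Pooling payoff: 0.17 × 189 + 0.83 × 100 = 115.13.
Difference: 137.4365 − 115.13 = 22.3065, i.e. 22.31 to two decimal places.
The high-ability type prefers to separate.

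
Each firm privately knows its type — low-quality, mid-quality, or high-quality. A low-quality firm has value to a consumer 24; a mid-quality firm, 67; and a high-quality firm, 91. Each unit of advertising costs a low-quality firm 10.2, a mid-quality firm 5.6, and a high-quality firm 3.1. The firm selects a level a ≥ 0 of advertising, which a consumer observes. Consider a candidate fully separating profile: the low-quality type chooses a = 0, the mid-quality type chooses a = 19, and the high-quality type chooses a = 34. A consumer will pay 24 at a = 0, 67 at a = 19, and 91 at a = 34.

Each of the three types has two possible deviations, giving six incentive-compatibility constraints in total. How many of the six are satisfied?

3

High-quality (own payoff 91 − 3.1×34 = -14.4): to a=0 gives 24 → profitable ✗; to a=19 gives 67 − 3.1×19 = 8.1 → profitable ✗.
Mid-quality (own payoff 67 − 5.6×19 = -39.4): to a=0 gives 24 → profitable ✗; to a=34 gives 91 − 5.6×34 = -99.4 → no gain ✓.
Low-quality (own payoff 24): to a=19 gives 67 − 10.2×19 = -126.8 → no gain ✓; to a=34 gives 91 − 10.2×34 = -255.8 → no gain ✓.
3 of the 6 constraints hold; not an equilibrium.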